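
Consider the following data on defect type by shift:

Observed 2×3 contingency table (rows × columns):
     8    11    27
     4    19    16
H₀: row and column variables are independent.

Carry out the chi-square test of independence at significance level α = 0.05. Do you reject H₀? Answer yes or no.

Row totals [46, 39], col totals [12, 30, 43], n=85
χ² = (8−6.49)²/6.49 + (11−16.24)²/16.24 + (27−23.27)²/23.27 + (4−5.51)²/5.51 + (19−13.76)²/13.76 + (16−19.73)²/19.73 = 5.7431
df = 2
p-value (upper-tail) = 0.05661
At α=0.05: p ≥ α → fail to reject H₀

reject H₀: no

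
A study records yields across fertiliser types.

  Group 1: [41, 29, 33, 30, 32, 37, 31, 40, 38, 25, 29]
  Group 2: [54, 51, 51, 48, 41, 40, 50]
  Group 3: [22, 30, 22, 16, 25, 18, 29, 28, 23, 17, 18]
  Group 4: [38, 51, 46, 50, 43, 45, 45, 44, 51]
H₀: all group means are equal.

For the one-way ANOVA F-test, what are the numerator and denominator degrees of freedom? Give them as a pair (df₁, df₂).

degrees of freedom = [3, 34]

k = 4 groups, N = 38 total
df = (k−1, N−k) = (4−1, 38−4) = (3, 34)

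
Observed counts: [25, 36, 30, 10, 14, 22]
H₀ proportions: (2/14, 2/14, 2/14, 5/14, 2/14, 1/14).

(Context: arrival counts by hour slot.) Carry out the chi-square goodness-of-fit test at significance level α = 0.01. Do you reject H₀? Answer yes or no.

n = 137; E_i = n·p_i = [19.57, 19.57, 19.57, 48.93, 19.57, 9.79]
χ² = (25−19.57)²/19.57 + (36−19.57)²/19.57 + (30−19.57)²/19.57 + (10−48.93)²/48.93 + (14−19.57)²/19.57 + (22−9.79)²/9.79 = 68.6569
df = 5
p-value (upper-tail) = 0.00000
At α=0.01: p < α → reject H₀

reject H₀: yes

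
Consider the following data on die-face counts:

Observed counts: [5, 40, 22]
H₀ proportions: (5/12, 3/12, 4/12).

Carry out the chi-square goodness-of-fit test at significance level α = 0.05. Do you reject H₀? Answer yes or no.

n = 67; E_i = n·p_i = [27.92, 16.75, 22.33]
χ² = (5−27.92)²/27.92 + (40−16.75)²/16.75 + (22−22.33)²/22.33 = 51.0896
df = 2
p-value (upper-tail) = 0.00000
At α=0.05: p < α → reject H₀

reject H₀: yes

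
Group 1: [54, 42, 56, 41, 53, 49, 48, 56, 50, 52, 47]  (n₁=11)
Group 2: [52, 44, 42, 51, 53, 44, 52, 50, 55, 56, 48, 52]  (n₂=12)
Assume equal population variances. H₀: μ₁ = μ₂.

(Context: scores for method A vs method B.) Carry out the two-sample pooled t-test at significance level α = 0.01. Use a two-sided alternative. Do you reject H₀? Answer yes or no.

x̄₁=49.818, s₁=5.095, n₁=11
x̄₂=49.917, s₂=4.502, n₂=12
s_p² = [10·5.095² + 11·4.502²]/21 = 22.9787
SE = √(s_p²·(1/11+1/12)) = 2.0010
t = (49.818−49.917)/2.0010 = -0.0492
df = 21
p-value (two-sided) = 0.96121
At α=0.01: p ≥ α → fail to reject H₀

reject H₀: no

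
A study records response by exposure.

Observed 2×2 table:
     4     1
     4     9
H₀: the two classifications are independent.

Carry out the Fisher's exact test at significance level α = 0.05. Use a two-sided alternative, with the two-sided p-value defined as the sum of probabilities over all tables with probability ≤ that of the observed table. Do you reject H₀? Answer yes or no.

Margins: r₁=5, r₂=13, c₁=8, c₂=10, n=18
p_obs = C(5,4)·C(13,4)/C(18,8); sum pmf over tables with pmf ≤ p_obs
p-value (two-sided) = 0.11765
At α=0.05: p ≥ α → fail to reject H₀

reject H₀: no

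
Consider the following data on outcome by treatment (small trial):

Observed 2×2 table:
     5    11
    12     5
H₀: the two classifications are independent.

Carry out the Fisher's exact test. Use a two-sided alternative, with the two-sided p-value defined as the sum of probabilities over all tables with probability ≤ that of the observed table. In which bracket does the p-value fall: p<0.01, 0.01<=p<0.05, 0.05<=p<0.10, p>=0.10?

Margins: r₁=16, r₂=17, c₁=17, c₂=16, n=33
p_obs = C(16,5)·C(17,12)/C(33,17); sum pmf over tables with pmf ≤ p_obs
p-value (two-sided) = 0.03808
→ bracket: 0.01<=p<0.05

p-value bracket: 0.01<=p<0.05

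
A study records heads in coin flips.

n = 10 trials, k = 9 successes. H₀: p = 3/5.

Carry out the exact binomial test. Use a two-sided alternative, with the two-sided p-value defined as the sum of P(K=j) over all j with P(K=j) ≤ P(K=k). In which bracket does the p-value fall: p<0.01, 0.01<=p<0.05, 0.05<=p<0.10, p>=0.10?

Exact binomial: n=10, k=9, p₀=3/5=0.6000
P(X=j) = C(n,j)·p₀^j·(1−p₀)^(n−j); p = Σ P(X=j) over j with P(X=j) ≤ P(X=9)
p-value (two-sided) = 0.05865
→ bracket: 0.05<=p<0.10

p-value bracket: 0.05<=p<0.10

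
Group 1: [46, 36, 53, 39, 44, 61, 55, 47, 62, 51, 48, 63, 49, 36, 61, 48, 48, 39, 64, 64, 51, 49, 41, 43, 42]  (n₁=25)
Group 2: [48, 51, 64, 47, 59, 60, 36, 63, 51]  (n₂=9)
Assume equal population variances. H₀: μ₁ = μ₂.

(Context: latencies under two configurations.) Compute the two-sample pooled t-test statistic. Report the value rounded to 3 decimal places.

x̄₁=49.600, s₁=8.855, n₁=25
x̄₂=53.222, s₂=9.107, n₂=9
s_p² = [24·8.855² + 8·9.107²]/32 = 79.5486
SE = √(s_p²·(1/25+1/9)) = 3.4671
t = (49.600−53.222)/3.4671 = -1.0447
df = 32

test statistic = -1.045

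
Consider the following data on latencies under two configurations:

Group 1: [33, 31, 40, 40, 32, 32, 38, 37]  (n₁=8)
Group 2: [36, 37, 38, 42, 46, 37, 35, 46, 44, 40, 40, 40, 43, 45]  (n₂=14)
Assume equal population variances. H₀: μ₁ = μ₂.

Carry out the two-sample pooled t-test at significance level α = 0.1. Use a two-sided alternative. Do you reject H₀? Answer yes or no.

reject H₀: yes

x̄₁=35.375, s₁=3.777, n₁=8
x̄₂=40.643, s₂=3.754, n₂=14
s_p² = [7·3.777² + 13·3.754²]/20 = 14.1545
SE = √(s_p²·(1/8+1/14)) = 1.6674
t = (35.375−40.643)/1.6674 = -3.1593
df = 20
p-value (two-sided) = 0.00493
At α=0.1: p < α → reject H₀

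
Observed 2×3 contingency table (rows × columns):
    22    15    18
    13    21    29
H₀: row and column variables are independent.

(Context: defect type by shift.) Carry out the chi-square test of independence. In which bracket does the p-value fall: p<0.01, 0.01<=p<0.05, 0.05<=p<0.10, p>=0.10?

Row totals [55, 63], col totals [35, 36, 47], n=118
χ² = (22−16.31)²/16.31 + (15−16.78)²/16.78 + (18−21.91)²/21.91 + (13−18.69)²/18.69 + (21−19.22)²/19.22 + (29−25.09)²/25.09 = 5.3711
df = 2
p-value (upper-tail) = 0.06818
→ bracket: 0.05<=p<0.10

p-value bracket: 0.05<=p<0.10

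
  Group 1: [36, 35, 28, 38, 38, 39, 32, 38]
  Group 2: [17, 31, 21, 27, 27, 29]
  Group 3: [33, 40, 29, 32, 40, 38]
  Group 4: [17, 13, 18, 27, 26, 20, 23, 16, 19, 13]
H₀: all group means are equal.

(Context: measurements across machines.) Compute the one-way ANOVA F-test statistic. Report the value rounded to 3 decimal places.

Group means [35.50, 25.33, 35.33, 19.20], grand mean 28.000
SSB = Σnᵢ(x̄ᵢ−x̄)² = 1589.733; SSW = ΣΣ(x−x̄ᵢ)² = 562.267
MSB = 1589.733/3 = 529.9111; MSW = 562.267/26 = 21.6256
F = MSB/MSW = 24.5038
df = (3, 26)

test statistic = 24.504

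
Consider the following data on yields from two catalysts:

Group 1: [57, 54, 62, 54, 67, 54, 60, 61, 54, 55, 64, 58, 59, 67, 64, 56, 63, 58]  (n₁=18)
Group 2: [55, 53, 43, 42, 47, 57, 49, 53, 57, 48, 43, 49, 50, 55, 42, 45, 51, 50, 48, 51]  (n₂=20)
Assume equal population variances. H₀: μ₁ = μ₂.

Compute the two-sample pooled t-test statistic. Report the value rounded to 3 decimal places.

test statistic = 6.581

x̄₁=59.278, s₁=4.456, n₁=18
x̄₂=49.400, s₂=4.762, n₂=20
s_p² = [17·4.456² + 19·4.762²]/36 = 21.3448
SE = √(s_p²·(1/18+1/20)) = 1.5010
t = (59.278−49.400)/1.5010 = 6.5807
df = 36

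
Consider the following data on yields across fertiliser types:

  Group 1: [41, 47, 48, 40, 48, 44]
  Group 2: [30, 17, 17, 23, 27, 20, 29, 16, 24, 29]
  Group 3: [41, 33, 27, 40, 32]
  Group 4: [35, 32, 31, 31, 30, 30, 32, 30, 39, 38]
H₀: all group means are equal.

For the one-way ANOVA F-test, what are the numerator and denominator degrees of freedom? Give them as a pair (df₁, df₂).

k = 4 groups, N = 31 total
df = (k−1, N−k) = (4−1, 31−4) = (3, 27)

degrees of freedom = [3, 27]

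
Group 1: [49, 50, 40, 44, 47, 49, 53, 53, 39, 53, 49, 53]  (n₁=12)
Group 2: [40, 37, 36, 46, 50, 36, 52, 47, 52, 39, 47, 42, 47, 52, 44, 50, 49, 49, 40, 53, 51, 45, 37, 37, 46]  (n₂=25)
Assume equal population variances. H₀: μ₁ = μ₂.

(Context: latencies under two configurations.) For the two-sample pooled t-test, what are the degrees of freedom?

df = n₁ + n₂ − 2 = 12 + 25 − 2 = 35

degrees of freedom = 35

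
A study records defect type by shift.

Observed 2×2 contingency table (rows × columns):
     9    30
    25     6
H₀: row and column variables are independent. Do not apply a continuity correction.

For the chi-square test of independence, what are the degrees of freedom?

degrees of freedom = 1

df = (r−1)(c−1) = (2−1)·(2−1) = 1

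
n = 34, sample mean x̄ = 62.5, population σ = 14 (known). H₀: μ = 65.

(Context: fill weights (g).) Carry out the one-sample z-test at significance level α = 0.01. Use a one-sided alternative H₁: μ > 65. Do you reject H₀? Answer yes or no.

reject H₀: no

SE = σ/√n = 14/√34 = 2.4010
z = (x̄−μ₀)/SE = (62.5−65)/2.4010 = -1.0412
p-value (one-sided, H₁ greater) = 0.85112
At α=0.01: p ≥ α → fail to reject H₀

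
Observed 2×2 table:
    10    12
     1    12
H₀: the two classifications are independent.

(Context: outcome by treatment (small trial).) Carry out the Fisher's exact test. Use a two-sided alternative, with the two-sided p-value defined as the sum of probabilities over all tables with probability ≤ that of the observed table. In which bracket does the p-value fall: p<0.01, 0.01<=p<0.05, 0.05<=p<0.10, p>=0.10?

Margins: r₁=22, r₂=13, c₁=11, c₂=24, n=35
p_obs = C(22,10)·C(13,1)/C(35,11); sum pmf over tables with pmf ≤ p_obs
p-value (two-sided) = 0.02700
→ bracket: 0.01<=p<0.05

p-value bracket: 0.01<=p<0.05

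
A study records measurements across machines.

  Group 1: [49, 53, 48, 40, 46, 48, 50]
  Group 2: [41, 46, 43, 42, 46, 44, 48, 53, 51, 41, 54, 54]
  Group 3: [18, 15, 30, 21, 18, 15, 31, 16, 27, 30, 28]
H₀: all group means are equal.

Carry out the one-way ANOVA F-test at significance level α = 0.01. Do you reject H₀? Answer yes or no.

Group means [47.71, 46.92, 22.64], grand mean 38.200
SSB = Σnᵢ(x̄ᵢ−x̄)² = 4209.909; SSW = ΣΣ(x−x̄ᵢ)² = 804.891
MSB = 4209.909/2 = 2104.9547; MSW = 804.891/27 = 29.8108
F = MSB/MSW = 70.6106
df = (2, 27)
p-value (upper-tail) = 0.00000
At α=0.01: p < α → reject H₀

reject H₀: yes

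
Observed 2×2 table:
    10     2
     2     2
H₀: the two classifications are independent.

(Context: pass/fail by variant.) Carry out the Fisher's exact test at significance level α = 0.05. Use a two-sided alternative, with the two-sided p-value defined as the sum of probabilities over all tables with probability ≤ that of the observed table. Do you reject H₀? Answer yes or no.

reject H₀: no

Margins: r₁=12, r₂=4, c₁=12, c₂=4, n=16
p_obs = C(12,10)·C(4,2)/C(16,12); sum pmf over tables with pmf ≤ p_obs
p-value (two-sided) = 0.24451
At α=0.05: p ≥ α → fail to reject H₀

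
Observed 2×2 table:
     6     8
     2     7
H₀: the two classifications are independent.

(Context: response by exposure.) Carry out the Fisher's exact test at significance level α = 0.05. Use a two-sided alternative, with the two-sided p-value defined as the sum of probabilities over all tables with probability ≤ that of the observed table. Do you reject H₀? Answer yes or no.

reject H₀: no

Margins: r₁=14, r₂=9, c₁=8, c₂=15, n=23
p_obs = C(14,6)·C(9,2)/C(23,8); sum pmf over tables with pmf ≤ p_obs
p-value (two-sided) = 0.39978
At α=0.05: p ≥ α → fail to reject H₀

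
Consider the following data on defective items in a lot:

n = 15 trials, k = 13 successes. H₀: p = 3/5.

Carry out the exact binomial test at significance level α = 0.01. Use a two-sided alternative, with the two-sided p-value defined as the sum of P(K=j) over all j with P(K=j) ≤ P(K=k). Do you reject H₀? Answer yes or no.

reject H₀: no

Exact binomial: n=15, k=13, p₀=3/5=0.6000
P(X=j) = C(n,j)·p₀^j·(1−p₀)^(n−j); p = Σ P(X=j) over j with P(X=j) ≤ P(X=13)
p-value (two-sided) = 0.03646
At α=0.01: p ≥ α → fail to reject H₀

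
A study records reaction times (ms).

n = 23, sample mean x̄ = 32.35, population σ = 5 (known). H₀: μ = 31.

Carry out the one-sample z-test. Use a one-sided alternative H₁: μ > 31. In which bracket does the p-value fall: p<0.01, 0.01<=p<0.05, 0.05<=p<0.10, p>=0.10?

p-value bracket: 0.05<=p<0.10

SE = σ/√n = 5/√23 = 1.0426
z = (x̄−μ₀)/SE = (32.35−31)/1.0426 = 1.2949
p-value (one-sided, H₁ greater) = 0.09768
→ bracket: 0.05<=p<0.10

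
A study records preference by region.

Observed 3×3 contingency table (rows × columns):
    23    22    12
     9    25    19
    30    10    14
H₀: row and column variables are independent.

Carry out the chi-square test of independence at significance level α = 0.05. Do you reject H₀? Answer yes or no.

Row totals [57, 53, 54], col totals [62, 57, 45], n=164
χ² = (23−21.55)²/21.55 + (22−19.81)²/19.81 + (12−15.64)²/15.64 + (9−20.04)²/20.04 + (25−18.42)²/18.42 + (19−14.54)²/14.54 + (30−20.41)²/20.41 + (10−18.77)²/18.77 + (14−14.82)²/14.82 = 19.6243
df = 4
p-value (upper-tail) = 0.00059
At α=0.05: p < α → reject H₀

reject H₀: yes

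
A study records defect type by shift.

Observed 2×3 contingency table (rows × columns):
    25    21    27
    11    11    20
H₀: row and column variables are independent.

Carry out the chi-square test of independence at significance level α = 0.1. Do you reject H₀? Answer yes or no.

Row totals [73, 42], col totals [36, 32, 47], n=115
χ² = (25−22.85)²/22.85 + (21−20.31)²/20.31 + (27−29.83)²/29.83 + (11−13.15)²/13.15 + (11−11.69)²/11.69 + (20−17.17)²/17.17 = 1.3539
df = 2
p-value (upper-tail) = 0.50818
At α=0.1: p ≥ α → fail to reject H₀

reject H₀: no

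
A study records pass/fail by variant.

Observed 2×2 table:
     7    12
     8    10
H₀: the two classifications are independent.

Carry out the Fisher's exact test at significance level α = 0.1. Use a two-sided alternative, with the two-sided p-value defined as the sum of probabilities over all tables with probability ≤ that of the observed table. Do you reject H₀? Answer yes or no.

reject H₀: no

Margins: r₁=19, r₂=18, c₁=15, c₂=22, n=37
p_obs = C(19,7)·C(18,8)/C(37,15); sum pmf over tables with pmf ≤ p_obs
p-value (two-sided) = 0.74314
At α=0.1: p ≥ α → fail to reject H₀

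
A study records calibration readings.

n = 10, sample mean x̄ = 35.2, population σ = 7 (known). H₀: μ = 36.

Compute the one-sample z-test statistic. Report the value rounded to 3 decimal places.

SE = σ/√n = 7/√10 = 2.2136
z = (x̄−μ₀)/SE = (35.2−36)/2.2136 = -0.3614

test statistic = -0.361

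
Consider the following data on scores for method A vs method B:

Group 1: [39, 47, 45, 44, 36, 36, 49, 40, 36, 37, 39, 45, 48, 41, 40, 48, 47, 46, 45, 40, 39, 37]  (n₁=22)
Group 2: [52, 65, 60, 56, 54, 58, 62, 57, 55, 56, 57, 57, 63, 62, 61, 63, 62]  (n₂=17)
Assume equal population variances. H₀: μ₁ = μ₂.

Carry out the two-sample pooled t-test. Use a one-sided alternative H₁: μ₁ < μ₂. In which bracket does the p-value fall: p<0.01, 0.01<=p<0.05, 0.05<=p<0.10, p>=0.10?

x̄₁=42.000, s₁=4.451, n₁=22
x̄₂=58.824, s₂=3.712, n₂=17
s_p² = [21·4.451² + 16·3.712²]/37 = 17.2019
SE = √(s_p²·(1/22+1/17)) = 1.3393
t = (42.000−58.824)/1.3393 = -12.5612
df = 37
p-value (one-sided, H₁ less) = 0.00000
→ bracket: p<0.01

p-value bracket: p<0.01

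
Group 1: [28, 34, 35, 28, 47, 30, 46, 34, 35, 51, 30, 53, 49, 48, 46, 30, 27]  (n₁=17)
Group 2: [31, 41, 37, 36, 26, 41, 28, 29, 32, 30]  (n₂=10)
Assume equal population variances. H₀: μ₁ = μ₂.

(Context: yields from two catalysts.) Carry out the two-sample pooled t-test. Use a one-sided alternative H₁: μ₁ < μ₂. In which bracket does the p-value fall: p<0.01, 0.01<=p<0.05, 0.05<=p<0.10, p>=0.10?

p-value bracket: p>=0.10

x̄₁=38.294, s₁=9.306, n₁=17
x̄₂=33.100, s₂=5.343, n₂=10
s_p² = [16·9.306² + 9·5.343²]/25 = 65.6972
SE = √(s_p²·(1/17+1/10)) = 3.2302
t = (38.294−33.100)/3.2302 = 1.6080
df = 25
p-value (one-sided, H₁ less) = 0.93980
→ bracket: p>=0.10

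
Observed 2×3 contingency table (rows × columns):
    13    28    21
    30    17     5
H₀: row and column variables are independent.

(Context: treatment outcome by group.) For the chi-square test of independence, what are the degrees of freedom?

df = (r−1)(c−1) = (2−1)·(3−1) = 2

degrees of freedom = 2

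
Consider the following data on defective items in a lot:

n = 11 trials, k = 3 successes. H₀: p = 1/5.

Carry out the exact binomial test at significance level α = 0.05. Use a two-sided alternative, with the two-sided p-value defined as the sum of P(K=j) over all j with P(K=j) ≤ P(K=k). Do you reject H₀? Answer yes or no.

reject H₀: no

Exact binomial: n=11, k=3, p₀=1/5=0.2000
P(X=j) = C(n,j)·p₀^j·(1−p₀)^(n−j); p = Σ P(X=j) over j with P(X=j) ≤ P(X=3)
p-value (two-sided) = 0.46850
At α=0.05: p ≥ α → fail to reject H₀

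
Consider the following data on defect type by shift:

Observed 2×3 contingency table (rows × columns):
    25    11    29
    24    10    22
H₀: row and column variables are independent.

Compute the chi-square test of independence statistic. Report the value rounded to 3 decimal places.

Row totals [65, 56], col totals [49, 21, 51], n=121
χ² = (25−26.32)²/26.32 + (11−11.28)²/11.28 + (29−27.40)²/27.40 + (24−22.68)²/22.68 + (10−9.72)²/9.72 + (22−23.60)²/23.60 = 0.3614
df = 2

test statistic = 0.361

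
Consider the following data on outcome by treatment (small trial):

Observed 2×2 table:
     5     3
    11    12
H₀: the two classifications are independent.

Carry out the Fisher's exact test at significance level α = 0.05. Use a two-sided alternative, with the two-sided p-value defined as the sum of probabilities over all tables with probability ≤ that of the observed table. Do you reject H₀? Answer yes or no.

reject H₀: no

Margins: r₁=8, r₂=23, c₁=16, c₂=15, n=31
p_obs = C(8,5)·C(23,11)/C(31,16); sum pmf over tables with pmf ≤ p_obs
p-value (two-sided) = 0.68508
At α=0.05: p ≥ α → fail to reject H₀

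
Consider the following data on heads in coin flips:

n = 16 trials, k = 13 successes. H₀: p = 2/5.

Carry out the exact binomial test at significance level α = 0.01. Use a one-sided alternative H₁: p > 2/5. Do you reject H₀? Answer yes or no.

Exact binomial: n=16, k=13, p₀=2/5=0.4000
P(X≥13) from Σ C(n,i)·p₀^i·(1−p₀)^(n−i)
p-value (one-sided, H₁ greater) = 0.00094
At α=0.01: p < α → reject H₀

reject H₀: yes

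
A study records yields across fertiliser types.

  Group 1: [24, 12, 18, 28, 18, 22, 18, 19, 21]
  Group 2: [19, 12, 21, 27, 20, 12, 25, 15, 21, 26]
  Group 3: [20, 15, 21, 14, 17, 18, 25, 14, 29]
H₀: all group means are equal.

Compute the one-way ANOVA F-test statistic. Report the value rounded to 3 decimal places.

Group means [20.00, 19.80, 19.22], grand mean 19.679
SSB = Σnᵢ(x̄ᵢ−x̄)² = 2.952; SSW = ΣΣ(x−x̄ᵢ)² = 639.156
MSB = 2.952/2 = 1.4758; MSW = 639.156/25 = 25.5662
F = MSB/MSW = 0.0577
df = (2, 25)

test statistic = 0.058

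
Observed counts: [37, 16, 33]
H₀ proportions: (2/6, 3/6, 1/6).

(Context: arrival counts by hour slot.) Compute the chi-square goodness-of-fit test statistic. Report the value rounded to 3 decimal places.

n = 86; E_i = n·p_i = [28.67, 43.00, 14.33]
χ² = (37−28.67)²/28.67 + (16−43.00)²/43.00 + (33−14.33)²/14.33 = 43.6860
df = 2

test statistic = 43.686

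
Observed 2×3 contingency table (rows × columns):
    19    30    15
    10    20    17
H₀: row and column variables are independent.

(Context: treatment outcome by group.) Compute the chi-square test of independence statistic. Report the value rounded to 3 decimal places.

Row totals [64, 47], col totals [29, 50, 32], n=111
χ² = (19−16.72)²/16.72 + (30−28.83)²/28.83 + (15−18.45)²/18.45 + (10−12.28)²/12.28 + (20−21.17)²/21.17 + (17−13.55)²/13.55 = 2.3701
df = 2

test statistic = 2.370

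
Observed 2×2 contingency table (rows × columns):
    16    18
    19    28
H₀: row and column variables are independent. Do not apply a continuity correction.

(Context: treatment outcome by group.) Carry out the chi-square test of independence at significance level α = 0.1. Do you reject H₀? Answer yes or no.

Row totals [34, 47], col totals [35, 46], n=81
χ² = (16−14.69)²/14.69 + (18−19.31)²/19.31 + (19−20.31)²/20.31 + (28−26.69)²/26.69 = 0.3537
df = 1
p-value (upper-tail) = 0.55200
At α=0.1: p ≥ α → fail to reject H₀

reject H₀: no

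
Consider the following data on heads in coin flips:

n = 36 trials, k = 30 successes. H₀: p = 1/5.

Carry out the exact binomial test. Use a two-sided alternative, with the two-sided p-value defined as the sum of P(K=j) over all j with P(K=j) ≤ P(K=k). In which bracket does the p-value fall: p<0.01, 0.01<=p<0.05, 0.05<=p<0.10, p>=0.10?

p-value bracket: p<0.01

Exact binomial: n=36, k=30, p₀=1/5=0.2000
P(X=j) = C(n,j)·p₀^j·(1−p₀)^(n−j); p = Σ P(X=j) over j with P(X=j) ≤ P(X=30)
p-value (two-sided) = 0.00000
→ bracket: p<0.01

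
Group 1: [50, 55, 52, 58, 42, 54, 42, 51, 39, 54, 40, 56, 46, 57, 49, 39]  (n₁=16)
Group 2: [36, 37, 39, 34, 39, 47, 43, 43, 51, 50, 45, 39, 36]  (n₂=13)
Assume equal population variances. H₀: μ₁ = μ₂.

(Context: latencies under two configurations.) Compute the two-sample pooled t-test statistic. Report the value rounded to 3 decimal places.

x̄₁=49.000, s₁=6.743, n₁=16
x̄₂=41.462, s₂=5.517, n₂=13
s_p² = [15·6.743² + 12·5.517²]/27 = 38.7863
SE = √(s_p²·(1/16+1/13)) = 2.3254
t = (49.000−41.462)/2.3254 = 3.2417
df = 27

test statistic = 3.242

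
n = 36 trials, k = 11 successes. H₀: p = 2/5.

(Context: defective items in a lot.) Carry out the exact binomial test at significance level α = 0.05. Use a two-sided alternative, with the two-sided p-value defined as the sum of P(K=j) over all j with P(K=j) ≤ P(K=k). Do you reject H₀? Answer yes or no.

Exact binomial: n=36, k=11, p₀=2/5=0.4000
P(X=j) = C(n,j)·p₀^j·(1−p₀)^(n−j); p = Σ P(X=j) over j with P(X=j) ≤ P(X=11)
p-value (two-sided) = 0.30799
At α=0.05: p ≥ α → fail to reject H₀

reject H₀: no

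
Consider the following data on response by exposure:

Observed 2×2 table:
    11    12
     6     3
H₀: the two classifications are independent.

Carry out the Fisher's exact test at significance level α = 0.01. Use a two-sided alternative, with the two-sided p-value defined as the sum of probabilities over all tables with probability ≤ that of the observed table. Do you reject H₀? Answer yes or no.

reject H₀: no

Margins: r₁=23, r₂=9, c₁=17, c₂=15, n=32
p_obs = C(23,11)·C(9,6)/C(32,17); sum pmf over tables with pmf ≤ p_obs
p-value (two-sided) = 0.44405
At α=0.01: p ≥ α → fail to reject H₀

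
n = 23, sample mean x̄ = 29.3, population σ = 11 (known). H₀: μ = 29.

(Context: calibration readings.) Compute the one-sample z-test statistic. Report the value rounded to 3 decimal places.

SE = σ/√n = 11/√23 = 2.2937
z = (x̄−μ₀)/SE = (29.3−29)/2.2937 = 0.1308

test statistic = 0.131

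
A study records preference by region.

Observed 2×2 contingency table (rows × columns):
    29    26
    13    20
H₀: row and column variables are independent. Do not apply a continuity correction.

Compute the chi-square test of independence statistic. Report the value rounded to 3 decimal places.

Row totals [55, 33], col totals [42, 46], n=88
χ² = (29−26.25)²/26.25 + (26−28.75)²/28.75 + (13−15.75)²/15.75 + (20−17.25)²/17.25 = 1.4697
df = 1

test statistic = 1.470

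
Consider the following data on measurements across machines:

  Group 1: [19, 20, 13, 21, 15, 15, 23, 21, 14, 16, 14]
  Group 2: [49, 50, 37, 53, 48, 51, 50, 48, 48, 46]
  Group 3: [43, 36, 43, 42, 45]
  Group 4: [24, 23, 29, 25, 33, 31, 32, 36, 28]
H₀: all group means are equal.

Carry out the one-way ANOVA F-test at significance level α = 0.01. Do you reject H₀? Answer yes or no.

reject H₀: yes

Group means [17.36, 48.00, 41.80, 29.00], grand mean 32.600
SSB = Σnᵢ(x̄ᵢ−x̄)² = 5465.055; SSW = ΣΣ(x−x̄ᵢ)² = 493.345
MSB = 5465.055/3 = 1821.6848; MSW = 493.345/31 = 15.9144
F = MSB/MSW = 114.4679
df = (3, 31)
p-value (upper-tail) = 0.00000
At α=0.01: p < α → reject H₀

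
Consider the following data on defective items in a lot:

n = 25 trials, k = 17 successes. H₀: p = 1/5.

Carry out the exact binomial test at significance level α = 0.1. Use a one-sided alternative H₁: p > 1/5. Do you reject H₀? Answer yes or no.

Exact binomial: n=25, k=17, p₀=1/5=0.2000
P(X≥17) from Σ C(n,i)·p₀^i·(1−p₀)^(n−i)
p-value (one-sided, H₁ greater) = 0.00000
At α=0.1: p < α → reject H₀

reject H₀: yes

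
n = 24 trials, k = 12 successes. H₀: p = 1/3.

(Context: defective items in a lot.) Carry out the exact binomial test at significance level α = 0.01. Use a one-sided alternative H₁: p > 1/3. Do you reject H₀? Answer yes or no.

reject H₀: no

Exact binomial: n=24, k=12, p₀=1/3=0.3333
P(X≥12) from Σ C(n,i)·p₀^i·(1−p₀)^(n−i)
p-value (one-sided, H₁ greater) = 0.06766
At α=0.01: p ≥ α → fail to reject H₀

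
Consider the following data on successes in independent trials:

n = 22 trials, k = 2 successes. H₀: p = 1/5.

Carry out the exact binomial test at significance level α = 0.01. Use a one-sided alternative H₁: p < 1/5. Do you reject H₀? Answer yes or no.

Exact binomial: n=22, k=2, p₀=1/5=0.2000
P(X≤2) from Σ C(n,i)·p₀^i·(1−p₀)^(n−i)
p-value (one-sided, H₁ less) = 0.15449
At α=0.01: p ≥ α → fail to reject H₀

reject H₀: no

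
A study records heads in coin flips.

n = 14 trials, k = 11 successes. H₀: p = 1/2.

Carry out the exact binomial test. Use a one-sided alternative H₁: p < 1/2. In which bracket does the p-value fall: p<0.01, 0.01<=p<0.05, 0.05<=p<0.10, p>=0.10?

p-value bracket: p>=0.10

Exact binomial: n=14, k=11, p₀=1/2=0.5000
P(X≤11) from Σ C(n,i)·p₀^i·(1−p₀)^(n−i)
p-value (one-sided, H₁ less) = 0.99353
→ bracket: p>=0.10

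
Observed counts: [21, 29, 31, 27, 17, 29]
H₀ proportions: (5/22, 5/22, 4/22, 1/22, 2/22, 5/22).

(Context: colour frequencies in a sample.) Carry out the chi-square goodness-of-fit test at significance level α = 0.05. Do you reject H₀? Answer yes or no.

n = 154; E_i = n·p_i = [35.00, 35.00, 28.00, 7.00, 14.00, 35.00]
χ² = (21−35.00)²/35.00 + (29−35.00)²/35.00 + (31−28.00)²/28.00 + (27−7.00)²/7.00 + (17−14.00)²/14.00 + (29−35.00)²/35.00 = 65.7643
df = 5
p-value (upper-tail) = 0.00000
At α=0.05: p < α → reject H₀

reject H₀: yes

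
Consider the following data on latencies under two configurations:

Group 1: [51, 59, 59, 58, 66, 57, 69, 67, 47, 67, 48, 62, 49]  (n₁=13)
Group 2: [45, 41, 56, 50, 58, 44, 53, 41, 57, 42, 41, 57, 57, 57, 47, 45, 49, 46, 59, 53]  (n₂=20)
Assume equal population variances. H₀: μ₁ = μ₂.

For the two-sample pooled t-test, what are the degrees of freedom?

df = n₁ + n₂ − 2 = 13 + 20 − 2 = 31

degrees of freedom = 31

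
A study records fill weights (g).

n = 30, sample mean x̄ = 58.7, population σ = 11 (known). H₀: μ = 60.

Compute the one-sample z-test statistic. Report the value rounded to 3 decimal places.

SE = σ/√n = 11/√30 = 2.0083
z = (x̄−μ₀)/SE = (58.7−60)/2.0083 = -0.6473

test statistic = -0.647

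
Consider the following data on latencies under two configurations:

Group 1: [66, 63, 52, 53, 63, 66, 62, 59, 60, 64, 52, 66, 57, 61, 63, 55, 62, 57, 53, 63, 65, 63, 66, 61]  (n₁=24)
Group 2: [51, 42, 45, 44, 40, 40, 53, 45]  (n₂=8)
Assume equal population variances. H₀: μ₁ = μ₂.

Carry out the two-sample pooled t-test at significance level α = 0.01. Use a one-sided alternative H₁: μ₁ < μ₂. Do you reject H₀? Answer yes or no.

x̄₁=60.500, s₁=4.681, n₁=24
x̄₂=45.000, s₂=4.781, n₂=8
s_p² = [23·4.681² + 7·4.781²]/30 = 22.1333
SE = √(s_p²·(1/24+1/8)) = 1.9206
t = (60.500−45.000)/1.9206 = 8.0702
df = 30
p-value (one-sided, H₁ less) = 1.00000
At α=0.01: p ≥ α → fail to reject H₀

reject H₀: no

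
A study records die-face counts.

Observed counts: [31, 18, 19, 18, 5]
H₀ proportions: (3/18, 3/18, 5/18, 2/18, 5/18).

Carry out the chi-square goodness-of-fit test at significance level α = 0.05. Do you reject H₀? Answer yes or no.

reject H₀: yes

n = 91; E_i = n·p_i = [15.17, 15.17, 25.28, 10.11, 25.28]
χ² = (31−15.17)²/15.17 + (18−15.17)²/15.17 + (19−25.28)²/25.28 + (18−10.11)²/10.11 + (5−25.28)²/25.28 = 41.0396
df = 4
p-value (upper-tail) = 0.00000
At α=0.05: p < α → reject H₀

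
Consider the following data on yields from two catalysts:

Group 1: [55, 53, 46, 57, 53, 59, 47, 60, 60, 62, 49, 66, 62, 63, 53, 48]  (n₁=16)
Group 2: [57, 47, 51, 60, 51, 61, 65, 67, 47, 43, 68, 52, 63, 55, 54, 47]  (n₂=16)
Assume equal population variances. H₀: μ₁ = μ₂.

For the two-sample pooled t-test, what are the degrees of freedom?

df = n₁ + n₂ − 2 = 16 + 16 − 2 = 30

degrees of freedom = 30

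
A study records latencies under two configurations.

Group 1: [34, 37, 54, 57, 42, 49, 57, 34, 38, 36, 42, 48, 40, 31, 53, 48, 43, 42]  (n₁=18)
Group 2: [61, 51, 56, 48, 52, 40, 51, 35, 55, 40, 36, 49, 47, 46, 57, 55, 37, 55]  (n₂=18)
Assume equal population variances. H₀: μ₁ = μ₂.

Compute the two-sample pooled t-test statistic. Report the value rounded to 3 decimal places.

x̄₁=43.611, s₁=8.118, n₁=18
x̄₂=48.389, s₂=7.897, n₂=18
s_p² = [17·8.118² + 17·7.897²]/34 = 64.1340
SE = √(s_p²·(1/18+1/18)) = 2.6695
t = (43.611−48.389)/2.6695 = -1.7898
df = 34

test statistic = -1.790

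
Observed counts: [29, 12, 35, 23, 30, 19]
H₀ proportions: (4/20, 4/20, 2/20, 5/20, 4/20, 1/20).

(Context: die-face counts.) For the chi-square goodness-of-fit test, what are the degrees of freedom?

degrees of freedom = 5

df = k − 1 = 6 − 1 = 5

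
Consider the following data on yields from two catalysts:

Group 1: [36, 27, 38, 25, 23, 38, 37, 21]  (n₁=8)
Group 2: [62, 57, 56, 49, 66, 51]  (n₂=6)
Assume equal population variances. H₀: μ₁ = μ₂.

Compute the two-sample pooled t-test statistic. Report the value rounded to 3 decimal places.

test statistic = -6.976

x̄₁=30.625, s₁=7.308, n₁=8
x̄₂=56.833, s₂=6.432, n₂=6
s_p² = [7·7.308² + 5·6.432²]/12 = 48.3924
SE = √(s_p²·(1/8+1/6)) = 3.7569
t = (30.625−56.833)/3.7569 = -6.9760
df = 12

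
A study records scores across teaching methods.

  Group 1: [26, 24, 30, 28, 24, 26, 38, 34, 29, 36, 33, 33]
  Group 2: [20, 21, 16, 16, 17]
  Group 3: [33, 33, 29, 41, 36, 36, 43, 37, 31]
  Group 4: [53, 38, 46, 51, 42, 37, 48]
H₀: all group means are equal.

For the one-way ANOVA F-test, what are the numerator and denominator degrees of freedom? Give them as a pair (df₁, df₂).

k = 4 groups, N = 33 total
df = (k−1, N−k) = (4−1, 33−4) = (3, 29)

degrees of freedom = [3, 29]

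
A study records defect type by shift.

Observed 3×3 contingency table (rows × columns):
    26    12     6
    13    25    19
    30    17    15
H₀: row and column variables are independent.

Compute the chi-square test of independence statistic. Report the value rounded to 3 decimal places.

test statistic = 15.567

Row totals [44, 57, 62], col totals [69, 54, 40], n=163
χ² = (26−18.63)²/18.63 + (12−14.58)²/14.58 + (6−10.80)²/10.80 + (13−24.13)²/24.13 + (25−18.88)²/18.88 + (19−13.99)²/13.99 + (30−26.25)²/26.25 + (17−20.54)²/20.54 + (15−15.21)²/15.21 = 15.5671
df = 4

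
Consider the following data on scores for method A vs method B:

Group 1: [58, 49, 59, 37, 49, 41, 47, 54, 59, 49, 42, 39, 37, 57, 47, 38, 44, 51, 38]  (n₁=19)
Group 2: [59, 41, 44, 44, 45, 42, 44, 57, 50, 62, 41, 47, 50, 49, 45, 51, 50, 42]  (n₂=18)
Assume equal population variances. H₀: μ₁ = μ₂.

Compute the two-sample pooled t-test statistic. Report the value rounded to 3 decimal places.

test statistic = -0.362

x̄₁=47.105, s₁=7.752, n₁=19
x̄₂=47.944, s₂=6.216, n₂=18
s_p² = [18·7.752² + 17·6.216²]/35 = 49.6781
SE = √(s_p²·(1/19+1/18)) = 2.3183
t = (47.105−47.944)/2.3183 = -0.3620
df = 35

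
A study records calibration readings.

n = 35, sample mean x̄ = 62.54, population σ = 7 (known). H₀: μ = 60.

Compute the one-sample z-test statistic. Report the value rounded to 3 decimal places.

SE = σ/√n = 7/√35 = 1.1832
z = (x̄−μ₀)/SE = (62.54−60)/1.1832 = 2.1467

test statistic = 2.147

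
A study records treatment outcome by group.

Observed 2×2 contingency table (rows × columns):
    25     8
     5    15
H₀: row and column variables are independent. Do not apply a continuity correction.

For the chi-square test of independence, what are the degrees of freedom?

degrees of freedom = 1

df = (r−1)(c−1) = (2−1)·(2−1) = 1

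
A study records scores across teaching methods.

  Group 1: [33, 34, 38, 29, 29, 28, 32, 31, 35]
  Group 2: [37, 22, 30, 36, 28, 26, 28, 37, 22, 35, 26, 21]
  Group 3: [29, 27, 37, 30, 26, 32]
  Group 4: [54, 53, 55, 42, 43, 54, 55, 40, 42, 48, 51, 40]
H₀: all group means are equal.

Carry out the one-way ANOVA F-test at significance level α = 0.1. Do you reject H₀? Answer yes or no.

reject H₀: yes

Group means [32.11, 29.00, 30.17, 48.08], grand mean 35.769
SSB = Σnᵢ(x̄ᵢ−x̄)² = 2678.284; SSW = ΣΣ(x−x̄ᵢ)² = 988.639
MSB = 2678.284/3 = 892.7614; MSW = 988.639/35 = 28.2468
F = MSB/MSW = 31.6057
df = (3, 35)
p-value (upper-tail) = 0.00000
At α=0.1: p < α → reject H₀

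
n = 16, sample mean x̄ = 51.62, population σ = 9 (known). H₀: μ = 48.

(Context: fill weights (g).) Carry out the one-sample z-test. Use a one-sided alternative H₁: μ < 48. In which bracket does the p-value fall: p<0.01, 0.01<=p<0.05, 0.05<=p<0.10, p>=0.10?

p-value bracket: p>=0.10

SE = σ/√n = 9/√16 = 2.2500
z = (x̄−μ₀)/SE = (51.62−48)/2.2500 = 1.6089
p-value (one-sided, H₁ less) = 0.94618
→ bracket: p>=0.10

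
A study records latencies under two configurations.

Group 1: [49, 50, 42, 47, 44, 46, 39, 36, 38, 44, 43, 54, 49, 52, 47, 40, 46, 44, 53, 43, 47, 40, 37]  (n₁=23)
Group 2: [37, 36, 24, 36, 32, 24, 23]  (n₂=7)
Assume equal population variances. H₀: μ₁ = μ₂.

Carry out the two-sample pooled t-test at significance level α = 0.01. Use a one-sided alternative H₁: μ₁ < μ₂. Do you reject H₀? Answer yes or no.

reject H₀: no

x̄₁=44.783, s₁=5.063, n₁=23
x̄₂=30.286, s₂=6.396, n₂=7
s_p² = [22·5.063² + 6·6.396²]/28 = 28.9051
SE = √(s_p²·(1/23+1/7)) = 2.3208
t = (44.783−30.286)/2.3208 = 6.2466
df = 28
p-value (one-sided, H₁ less) = 1.00000
At α=0.01: p ≥ α → fail to reject H₀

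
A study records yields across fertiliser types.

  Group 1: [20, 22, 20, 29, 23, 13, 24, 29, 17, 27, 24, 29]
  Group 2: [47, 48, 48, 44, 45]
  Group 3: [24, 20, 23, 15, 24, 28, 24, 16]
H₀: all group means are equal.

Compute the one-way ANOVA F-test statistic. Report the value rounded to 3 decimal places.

test statistic = 58.205

Group means [23.08, 46.40, 21.75], grand mean 27.320
SSB = Σnᵢ(x̄ᵢ−x̄)² = 2283.823; SSW = ΣΣ(x−x̄ᵢ)² = 431.617
MSB = 2283.823/2 = 1141.9117; MSW = 431.617/22 = 19.6189
F = MSB/MSW = 58.2046
df = (2, 22)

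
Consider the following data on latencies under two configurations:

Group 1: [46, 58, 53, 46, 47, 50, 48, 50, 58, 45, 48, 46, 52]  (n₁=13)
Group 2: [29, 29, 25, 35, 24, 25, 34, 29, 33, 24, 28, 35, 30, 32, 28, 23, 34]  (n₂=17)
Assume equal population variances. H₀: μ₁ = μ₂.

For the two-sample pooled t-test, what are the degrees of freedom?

degrees of freedom = 28

df = n₁ + n₂ − 2 = 13 + 17 − 2 = 28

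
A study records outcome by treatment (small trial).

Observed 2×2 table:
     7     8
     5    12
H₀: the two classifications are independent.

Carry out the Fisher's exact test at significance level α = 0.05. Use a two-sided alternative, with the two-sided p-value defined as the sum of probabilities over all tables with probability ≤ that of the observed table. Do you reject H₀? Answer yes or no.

Margins: r₁=15, r₂=17, c₁=12, c₂=20, n=32
p_obs = C(15,7)·C(17,5)/C(32,12); sum pmf over tables with pmf ≤ p_obs
p-value (two-sided) = 0.46701
At α=0.05: p ≥ α → fail to reject H₀

reject H₀: no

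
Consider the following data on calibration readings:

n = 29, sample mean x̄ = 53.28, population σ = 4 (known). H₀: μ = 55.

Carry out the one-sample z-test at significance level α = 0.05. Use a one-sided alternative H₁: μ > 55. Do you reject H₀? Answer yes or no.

reject H₀: no

SE = σ/√n = 4/√29 = 0.7428
z = (x̄−μ₀)/SE = (53.28−55)/0.7428 = -2.3156
p-value (one-sided, H₁ greater) = 0.98971
At α=0.05: p ≥ α → fail to reject H₀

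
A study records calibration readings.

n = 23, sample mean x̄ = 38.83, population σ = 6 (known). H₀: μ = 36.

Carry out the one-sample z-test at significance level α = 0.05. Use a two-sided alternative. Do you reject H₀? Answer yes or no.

SE = σ/√n = 6/√23 = 1.2511
z = (x̄−μ₀)/SE = (38.83−36)/1.2511 = 2.2620
p-value (two-sided) = 0.02370
At α=0.05: p < α → reject H₀

reject H₀: yes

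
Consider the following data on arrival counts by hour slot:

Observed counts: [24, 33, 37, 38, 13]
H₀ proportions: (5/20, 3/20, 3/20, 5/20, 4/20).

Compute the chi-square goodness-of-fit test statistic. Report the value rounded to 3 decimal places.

n = 145; E_i = n·p_i = [36.25, 21.75, 21.75, 36.25, 29.00]
χ² = (24−36.25)²/36.25 + (33−21.75)²/21.75 + (37−21.75)²/21.75 + (38−36.25)²/36.25 + (13−29.00)²/29.00 = 29.5632
df = 4

test statistic = 29.563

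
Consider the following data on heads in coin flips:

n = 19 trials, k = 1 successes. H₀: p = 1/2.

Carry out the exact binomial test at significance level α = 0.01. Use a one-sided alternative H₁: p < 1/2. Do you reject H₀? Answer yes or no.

Exact binomial: n=19, k=1, p₀=1/2=0.5000
P(X≤1) from Σ C(n,i)·p₀^i·(1−p₀)^(n−i)
p-value (one-sided, H₁ less) = 0.00004
At α=0.01: p < α → reject H₀

reject H₀: yes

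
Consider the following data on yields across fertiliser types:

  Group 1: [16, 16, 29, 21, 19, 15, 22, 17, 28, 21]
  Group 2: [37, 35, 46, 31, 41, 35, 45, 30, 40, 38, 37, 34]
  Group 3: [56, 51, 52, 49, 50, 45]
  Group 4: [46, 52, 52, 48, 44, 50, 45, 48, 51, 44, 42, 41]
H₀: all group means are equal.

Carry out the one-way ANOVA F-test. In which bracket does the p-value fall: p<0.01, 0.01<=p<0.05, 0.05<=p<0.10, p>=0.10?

p-value bracket: p<0.01

Group means [20.40, 37.42, 50.50, 46.92], grand mean 37.975
SSB = Σnᵢ(x̄ᵢ−x̄)² = 4993.242; SSW = ΣΣ(x−x̄ᵢ)² = 713.733
MSB = 4993.242/3 = 1664.4139; MSW = 713.733/36 = 19.8259
F = MSB/MSW = 83.9514
df = (3, 36)
p-value (upper-tail) = 0.00000
→ bracket: p<0.01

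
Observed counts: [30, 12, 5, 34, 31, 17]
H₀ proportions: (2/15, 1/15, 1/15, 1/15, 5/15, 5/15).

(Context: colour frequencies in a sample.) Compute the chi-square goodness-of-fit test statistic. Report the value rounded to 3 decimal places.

n = 129; E_i = n·p_i = [17.20, 8.60, 8.60, 8.60, 43.00, 43.00]
χ² = (30−17.20)²/17.20 + (12−8.60)²/8.60 + (5−8.60)²/8.60 + (34−8.60)²/8.60 + (31−43.00)²/43.00 + (17−43.00)²/43.00 = 106.4651
df = 5

test statistic = 106.465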